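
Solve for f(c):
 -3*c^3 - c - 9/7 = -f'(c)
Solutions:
 f(c) = C1 + 3*c^4/4 + c^2/2 + 9*c/7


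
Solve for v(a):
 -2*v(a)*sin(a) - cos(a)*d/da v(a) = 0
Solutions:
 v(a) = C1*cos(a)^2


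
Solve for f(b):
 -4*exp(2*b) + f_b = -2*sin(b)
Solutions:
 f(b) = C1 + 2*exp(2*b) + 2*cos(b)


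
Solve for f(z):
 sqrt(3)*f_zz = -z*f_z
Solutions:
 f(z) = C1 + C2*erf(sqrt(2)*3^(3/4)*z/6)


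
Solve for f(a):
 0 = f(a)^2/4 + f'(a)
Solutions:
 f(a) = 4/(C1 + a)


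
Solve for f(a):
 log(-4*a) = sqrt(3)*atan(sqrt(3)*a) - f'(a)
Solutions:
 f(a) = C1 - a*log(-a) - 2*a*log(2) + a + sqrt(3)*(a*atan(sqrt(3)*a) - sqrt(3)*log(3*a^2 + 1)/6)


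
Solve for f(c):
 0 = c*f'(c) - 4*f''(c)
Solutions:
 f(c) = C1 + C2*erfi(sqrt(2)*c/4)


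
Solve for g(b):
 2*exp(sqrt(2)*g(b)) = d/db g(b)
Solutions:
 g(b) = sqrt(2)*(2*log(-1/(C1 + 2*b)) - log(2))/4


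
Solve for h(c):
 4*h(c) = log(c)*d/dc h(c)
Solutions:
 h(c) = C1*exp(4*li(c))


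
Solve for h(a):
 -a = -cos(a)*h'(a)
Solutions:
 h(a) = C1 + Integral(a/cos(a), a)


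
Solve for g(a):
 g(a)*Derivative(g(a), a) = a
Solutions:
 g(a) = -sqrt(C1 + a^2)
 g(a) = sqrt(C1 + a^2)


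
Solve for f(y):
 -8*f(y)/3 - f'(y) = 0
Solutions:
 f(y) = C1*exp(-8*y/3)


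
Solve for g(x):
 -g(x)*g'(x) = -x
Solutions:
 g(x) = -sqrt(C1 + x^2)
 g(x) = sqrt(C1 + x^2)


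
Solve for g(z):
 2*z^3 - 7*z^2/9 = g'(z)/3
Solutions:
 g(z) = C1 + 3*z^4/2 - 7*z^3/9


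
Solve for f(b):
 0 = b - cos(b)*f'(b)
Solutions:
 f(b) = C1 + Integral(b/cos(b), b)


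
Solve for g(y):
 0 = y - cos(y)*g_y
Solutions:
 g(y) = C1 + Integral(y/cos(y), y)


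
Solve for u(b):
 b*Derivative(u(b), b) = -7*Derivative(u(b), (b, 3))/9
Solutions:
 u(b) = C1 + Integral(C2*airyai(-21^(2/3)*b/7) + C3*airybi(-21^(2/3)*b/7), b)


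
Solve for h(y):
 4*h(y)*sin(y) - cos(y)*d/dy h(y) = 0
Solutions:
 h(y) = C1/cos(y)^4


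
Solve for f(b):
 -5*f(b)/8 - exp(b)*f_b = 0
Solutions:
 f(b) = C1*exp(5*exp(-b)/8)


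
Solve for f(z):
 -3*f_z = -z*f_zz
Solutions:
 f(z) = C1 + C2*z^4


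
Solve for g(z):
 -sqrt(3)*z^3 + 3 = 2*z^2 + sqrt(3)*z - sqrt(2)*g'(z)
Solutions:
 g(z) = C1 + sqrt(6)*z^4/8 + sqrt(2)*z^3/3 + sqrt(6)*z^2/4 - 3*sqrt(2)*z/2


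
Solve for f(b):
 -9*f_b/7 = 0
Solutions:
 f(b) = C1


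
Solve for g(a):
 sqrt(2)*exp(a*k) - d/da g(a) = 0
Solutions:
 g(a) = C1 + sqrt(2)*exp(a*k)/k


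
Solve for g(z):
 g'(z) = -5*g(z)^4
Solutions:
 g(z) = (-3^(2/3) - 3*3^(1/6)*I)*(1/(C1 + 5*z))^(1/3)/6
 g(z) = (-3^(2/3) + 3*3^(1/6)*I)*(1/(C1 + 5*z))^(1/3)/6
 g(z) = (1/(C1 + 15*z))^(1/3)


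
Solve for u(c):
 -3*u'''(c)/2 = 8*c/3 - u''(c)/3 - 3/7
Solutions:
 u(c) = C1 + C2*c + C3*exp(2*c/9) + 4*c^3/3 + 243*c^2/14


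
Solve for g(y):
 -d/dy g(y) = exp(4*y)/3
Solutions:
 g(y) = C1 - exp(4*y)/12


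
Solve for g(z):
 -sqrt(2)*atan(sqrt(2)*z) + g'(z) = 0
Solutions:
 g(z) = C1 + sqrt(2)*(z*atan(sqrt(2)*z) - sqrt(2)*log(2*z^2 + 1)/4)


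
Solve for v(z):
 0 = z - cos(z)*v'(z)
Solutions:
 v(z) = C1 + Integral(z/cos(z), z)


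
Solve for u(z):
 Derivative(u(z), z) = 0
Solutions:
 u(z) = C1


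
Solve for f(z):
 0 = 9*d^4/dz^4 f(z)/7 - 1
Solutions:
 f(z) = C1 + C2*z + C3*z^2 + C4*z^3 + 7*z^4/216


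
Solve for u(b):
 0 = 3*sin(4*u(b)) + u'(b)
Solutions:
 u(b) = -acos((-C1 - exp(24*b))/(C1 - exp(24*b)))/4 + pi/2
 u(b) = acos((-C1 - exp(24*b))/(C1 - exp(24*b)))/4


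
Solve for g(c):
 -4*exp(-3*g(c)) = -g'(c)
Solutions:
 g(c) = log(C1 + 12*c)/3
 g(c) = log((-3^(1/3) - 3^(5/6)*I)*(C1 + 4*c)^(1/3)/2)
 g(c) = log((-3^(1/3) + 3^(5/6)*I)*(C1 + 4*c)^(1/3)/2)


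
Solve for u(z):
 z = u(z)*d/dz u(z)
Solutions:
 u(z) = -sqrt(C1 + z^2)
 u(z) = sqrt(C1 + z^2)


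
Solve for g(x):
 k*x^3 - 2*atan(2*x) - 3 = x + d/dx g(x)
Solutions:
 g(x) = C1 + k*x^4/4 - x^2/2 - 2*x*atan(2*x) - 3*x + log(4*x^2 + 1)/2


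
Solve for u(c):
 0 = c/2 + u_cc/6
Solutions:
 u(c) = C1 + C2*c - c^3/2


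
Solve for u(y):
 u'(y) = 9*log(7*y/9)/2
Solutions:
 u(y) = C1 + 9*y*log(y)/2 - 9*y*log(3) - 9*y/2 + 9*y*log(7)/2


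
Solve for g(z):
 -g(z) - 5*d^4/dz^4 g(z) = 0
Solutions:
 g(z) = (C1*sin(sqrt(2)*5^(3/4)*z/10) + C2*cos(sqrt(2)*5^(3/4)*z/10))*exp(-sqrt(2)*5^(3/4)*z/10) + (C3*sin(sqrt(2)*5^(3/4)*z/10) + C4*cos(sqrt(2)*5^(3/4)*z/10))*exp(sqrt(2)*5^(3/4)*z/10)


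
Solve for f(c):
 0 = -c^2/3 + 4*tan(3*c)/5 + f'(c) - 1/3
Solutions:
 f(c) = C1 + c^3/9 + c/3 + 4*log(cos(3*c))/15


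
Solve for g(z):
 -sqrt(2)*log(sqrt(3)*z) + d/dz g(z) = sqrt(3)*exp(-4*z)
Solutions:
 g(z) = C1 + sqrt(2)*z*log(z) + sqrt(2)*z*(-1 + log(3)/2) - sqrt(3)*exp(-4*z)/4


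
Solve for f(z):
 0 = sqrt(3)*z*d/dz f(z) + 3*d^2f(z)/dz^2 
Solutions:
 f(z) = C1 + C2*erf(sqrt(2)*3^(3/4)*z/6)


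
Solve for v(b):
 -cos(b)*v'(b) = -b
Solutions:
 v(b) = C1 + Integral(b/cos(b), b)


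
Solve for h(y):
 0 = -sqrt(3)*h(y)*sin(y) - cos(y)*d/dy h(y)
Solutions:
 h(y) = C1*cos(y)^(sqrt(3))


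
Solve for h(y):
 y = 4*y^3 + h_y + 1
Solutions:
 h(y) = C1 - y^4 + y^2/2 - y


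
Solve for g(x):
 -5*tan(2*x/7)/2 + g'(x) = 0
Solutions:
 g(x) = C1 - 35*log(cos(2*x/7))/4


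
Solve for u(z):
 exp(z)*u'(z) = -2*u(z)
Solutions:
 u(z) = C1*exp(2*exp(-z))


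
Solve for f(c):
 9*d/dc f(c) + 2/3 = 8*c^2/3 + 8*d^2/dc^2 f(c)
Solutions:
 f(c) = C1 + C2*exp(9*c/8) + 8*c^3/81 + 64*c^2/243 + 862*c/2187


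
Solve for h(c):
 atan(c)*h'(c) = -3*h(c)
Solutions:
 h(c) = C1*exp(-3*Integral(1/atan(c), c))


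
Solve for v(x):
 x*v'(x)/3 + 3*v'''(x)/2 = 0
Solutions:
 v(x) = C1 + Integral(C2*airyai(-6^(1/3)*x/3) + C3*airybi(-6^(1/3)*x/3), x)


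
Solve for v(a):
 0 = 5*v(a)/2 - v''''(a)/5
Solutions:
 v(a) = C1*exp(-2^(3/4)*sqrt(5)*a/2) + C2*exp(2^(3/4)*sqrt(5)*a/2) + C3*sin(2^(3/4)*sqrt(5)*a/2) + C4*cos(2^(3/4)*sqrt(5)*a/2)


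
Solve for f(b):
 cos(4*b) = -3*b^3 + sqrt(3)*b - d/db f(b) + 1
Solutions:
 f(b) = C1 - 3*b^4/4 + sqrt(3)*b^2/2 + b - sin(4*b)/4


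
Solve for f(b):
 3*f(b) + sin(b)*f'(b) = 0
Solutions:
 f(b) = C1*(cos(b) + 1)^(3/2)/(cos(b) - 1)^(3/2)


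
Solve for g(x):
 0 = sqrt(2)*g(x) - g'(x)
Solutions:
 g(x) = C1*exp(sqrt(2)*x)


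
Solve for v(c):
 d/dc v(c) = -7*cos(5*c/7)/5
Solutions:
 v(c) = C1 - 49*sin(5*c/7)/25


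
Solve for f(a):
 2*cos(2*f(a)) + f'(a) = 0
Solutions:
 f(a) = -asin((C1 + exp(8*a))/(C1 - exp(8*a)))/2 + pi/2
 f(a) = asin((C1 + exp(8*a))/(C1 - exp(8*a)))/2


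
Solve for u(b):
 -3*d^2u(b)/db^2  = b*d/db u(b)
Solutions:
 u(b) = C1 + C2*erf(sqrt(6)*b/6)


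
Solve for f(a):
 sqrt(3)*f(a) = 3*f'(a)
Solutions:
 f(a) = C1*exp(sqrt(3)*a/3)


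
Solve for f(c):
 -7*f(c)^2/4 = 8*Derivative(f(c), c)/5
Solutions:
 f(c) = 32/(C1 + 35*c)


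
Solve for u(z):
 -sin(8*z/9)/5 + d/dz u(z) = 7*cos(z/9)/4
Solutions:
 u(z) = C1 + 63*sin(z/9)/4 - 9*cos(8*z/9)/40


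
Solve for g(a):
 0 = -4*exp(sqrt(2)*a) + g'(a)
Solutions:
 g(a) = C1 + 2*sqrt(2)*exp(sqrt(2)*a)


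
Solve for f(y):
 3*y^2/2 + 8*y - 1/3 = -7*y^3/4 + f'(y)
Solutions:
 f(y) = C1 + 7*y^4/16 + y^3/2 + 4*y^2 - y/3


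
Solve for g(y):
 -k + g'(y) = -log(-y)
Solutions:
 g(y) = C1 + y*(k + 1) - y*log(-y)


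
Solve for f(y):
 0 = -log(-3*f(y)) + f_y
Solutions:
 -Integral(1/(log(-_y) + log(3)), (_y, f(y))) = C1 - y


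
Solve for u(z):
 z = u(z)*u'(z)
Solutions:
 u(z) = -sqrt(C1 + z^2)
 u(z) = sqrt(C1 + z^2)


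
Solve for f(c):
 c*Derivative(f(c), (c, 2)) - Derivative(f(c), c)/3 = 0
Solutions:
 f(c) = C1 + C2*c^(4/3)


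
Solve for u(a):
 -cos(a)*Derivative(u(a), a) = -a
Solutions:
 u(a) = C1 + Integral(a/cos(a), a)


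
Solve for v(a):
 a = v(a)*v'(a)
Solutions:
 v(a) = -sqrt(C1 + a^2)
 v(a) = sqrt(C1 + a^2)


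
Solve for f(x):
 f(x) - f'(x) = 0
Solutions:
 f(x) = C1*exp(x)


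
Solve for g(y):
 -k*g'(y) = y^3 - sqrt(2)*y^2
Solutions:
 g(y) = C1 - y^4/(4*k) + sqrt(2)*y^3/(3*k)


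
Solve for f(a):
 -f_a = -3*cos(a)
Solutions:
 f(a) = C1 + 3*sin(a)


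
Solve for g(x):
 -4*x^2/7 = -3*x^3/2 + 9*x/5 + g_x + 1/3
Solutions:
 g(x) = C1 + 3*x^4/8 - 4*x^3/21 - 9*x^2/10 - x/3


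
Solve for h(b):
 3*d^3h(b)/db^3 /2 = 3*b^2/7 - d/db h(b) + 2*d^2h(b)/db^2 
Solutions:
 h(b) = C1 + b^3/7 + 6*b^2/7 + 15*b/7 + (C2*sin(sqrt(2)*b/3) + C3*cos(sqrt(2)*b/3))*exp(2*b/3)


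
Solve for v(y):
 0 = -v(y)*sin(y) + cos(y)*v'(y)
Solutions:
 v(y) = C1/cos(y)


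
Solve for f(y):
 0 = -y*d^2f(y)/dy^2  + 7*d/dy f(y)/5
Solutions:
 f(y) = C1 + C2*y^(12/5)


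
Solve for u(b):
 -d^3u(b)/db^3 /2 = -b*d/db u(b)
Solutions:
 u(b) = C1 + Integral(C2*airyai(2^(1/3)*b) + C3*airybi(2^(1/3)*b), b)


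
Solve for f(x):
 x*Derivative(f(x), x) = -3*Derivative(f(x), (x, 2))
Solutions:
 f(x) = C1 + C2*erf(sqrt(6)*x/6)


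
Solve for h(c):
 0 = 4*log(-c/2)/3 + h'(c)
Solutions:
 h(c) = C1 - 4*c*log(-c)/3 + 4*c*(log(2) + 1)/3


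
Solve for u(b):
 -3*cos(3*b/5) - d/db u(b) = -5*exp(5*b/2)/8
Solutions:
 u(b) = C1 + exp(5*b/2)/4 - 5*sin(3*b/5)


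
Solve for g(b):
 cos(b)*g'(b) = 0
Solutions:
 g(b) = C1


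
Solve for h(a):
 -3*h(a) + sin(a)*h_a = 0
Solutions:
 h(a) = C1*(cos(a) - 1)^(3/2)/(cos(a) + 1)^(3/2)


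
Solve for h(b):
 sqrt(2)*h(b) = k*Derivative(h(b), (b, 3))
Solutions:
 h(b) = C1*exp(2^(1/6)*b*(1/k)^(1/3)) + C2*exp(2^(1/6)*b*(-1 + sqrt(3)*I)*(1/k)^(1/3)/2) + C3*exp(-2^(1/6)*b*(1 + sqrt(3)*I)*(1/k)^(1/3)/2)


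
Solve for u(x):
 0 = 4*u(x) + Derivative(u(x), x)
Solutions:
 u(x) = C1*exp(-4*x)


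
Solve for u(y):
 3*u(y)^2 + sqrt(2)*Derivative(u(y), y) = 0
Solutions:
 u(y) = 2/(C1 + 3*sqrt(2)*y)


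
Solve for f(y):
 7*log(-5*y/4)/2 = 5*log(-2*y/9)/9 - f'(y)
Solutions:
 f(y) = C1 - 53*y*log(-y)/18 + y*(-63*log(5) - 20*log(3) + 53 + 136*log(2))/18


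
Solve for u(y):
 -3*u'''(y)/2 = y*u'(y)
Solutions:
 u(y) = C1 + Integral(C2*airyai(-2^(1/3)*3^(2/3)*y/3) + C3*airybi(-2^(1/3)*3^(2/3)*y/3), y)


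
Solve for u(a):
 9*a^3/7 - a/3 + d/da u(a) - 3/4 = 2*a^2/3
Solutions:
 u(a) = C1 - 9*a^4/28 + 2*a^3/9 + a^2/6 + 3*a/4


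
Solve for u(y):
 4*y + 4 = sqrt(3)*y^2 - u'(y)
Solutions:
 u(y) = C1 + sqrt(3)*y^3/3 - 2*y^2 - 4*y


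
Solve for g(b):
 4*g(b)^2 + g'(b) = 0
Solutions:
 g(b) = 1/(C1 + 4*b)


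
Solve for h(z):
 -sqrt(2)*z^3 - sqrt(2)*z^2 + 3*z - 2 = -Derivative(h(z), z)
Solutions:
 h(z) = C1 + sqrt(2)*z^4/4 + sqrt(2)*z^3/3 - 3*z^2/2 + 2*z


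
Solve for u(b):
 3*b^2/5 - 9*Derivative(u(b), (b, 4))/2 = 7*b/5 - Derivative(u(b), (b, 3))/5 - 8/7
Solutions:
 u(b) = C1 + C2*b + C3*b^2 + C4*exp(2*b/45) - b^5/20 - 16*b^4/3 - 10100*b^3/21


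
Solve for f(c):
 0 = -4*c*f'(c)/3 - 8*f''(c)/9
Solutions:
 f(c) = C1 + C2*erf(sqrt(3)*c/2)


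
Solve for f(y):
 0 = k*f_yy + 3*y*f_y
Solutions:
 f(y) = C1 + C2*sqrt(k)*erf(sqrt(6)*y*sqrt(1/k)/2)


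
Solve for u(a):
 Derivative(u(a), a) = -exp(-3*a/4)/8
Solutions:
 u(a) = C1 + exp(-3*a/4)/6


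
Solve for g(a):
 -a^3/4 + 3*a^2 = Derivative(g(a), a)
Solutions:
 g(a) = C1 - a^4/16 + a^3


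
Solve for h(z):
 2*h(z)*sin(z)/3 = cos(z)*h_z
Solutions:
 h(z) = C1/cos(z)^(2/3)


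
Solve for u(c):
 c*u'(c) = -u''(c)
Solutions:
 u(c) = C1 + C2*erf(sqrt(2)*c/2)


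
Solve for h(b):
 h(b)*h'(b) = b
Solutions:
 h(b) = -sqrt(C1 + b^2)
 h(b) = sqrt(C1 + b^2)


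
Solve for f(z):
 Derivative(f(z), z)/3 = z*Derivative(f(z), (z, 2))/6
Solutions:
 f(z) = C1 + C2*z^3


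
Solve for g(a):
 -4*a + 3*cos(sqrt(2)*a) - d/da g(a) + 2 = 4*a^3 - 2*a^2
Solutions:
 g(a) = C1 - a^4 + 2*a^3/3 - 2*a^2 + 2*a + 3*sqrt(2)*sin(sqrt(2)*a)/2


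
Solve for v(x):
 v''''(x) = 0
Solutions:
 v(x) = C1 + C2*x + C3*x^2 + C4*x^3


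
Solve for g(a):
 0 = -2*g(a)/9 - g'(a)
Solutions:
 g(a) = C1*exp(-2*a/9)


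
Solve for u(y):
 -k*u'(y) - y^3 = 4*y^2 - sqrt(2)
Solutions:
 u(y) = C1 - y^4/(4*k) - 4*y^3/(3*k) + sqrt(2)*y/k


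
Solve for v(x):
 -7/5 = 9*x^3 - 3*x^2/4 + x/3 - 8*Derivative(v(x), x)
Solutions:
 v(x) = C1 + 9*x^4/32 - x^3/32 + x^2/48 + 7*x/40


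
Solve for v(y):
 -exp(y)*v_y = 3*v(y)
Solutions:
 v(y) = C1*exp(3*exp(-y))


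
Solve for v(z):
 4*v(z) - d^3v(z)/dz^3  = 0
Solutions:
 v(z) = C3*exp(2^(2/3)*z) + (C1*sin(2^(2/3)*sqrt(3)*z/2) + C2*cos(2^(2/3)*sqrt(3)*z/2))*exp(-2^(2/3)*z/2)


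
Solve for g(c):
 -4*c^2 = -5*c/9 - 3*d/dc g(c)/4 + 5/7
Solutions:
 g(c) = C1 + 16*c^3/9 - 10*c^2/27 + 20*c/21


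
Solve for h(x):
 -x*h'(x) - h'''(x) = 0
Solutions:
 h(x) = C1 + Integral(C2*airyai(-x) + C3*airybi(-x), x)


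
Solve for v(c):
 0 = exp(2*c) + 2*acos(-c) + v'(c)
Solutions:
 v(c) = C1 - 2*c*acos(-c) - 2*sqrt(1 - c^2) - exp(2*c)/2


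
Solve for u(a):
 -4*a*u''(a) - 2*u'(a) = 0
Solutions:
 u(a) = C1 + C2*sqrt(a)


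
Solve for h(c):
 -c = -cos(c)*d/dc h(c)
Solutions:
 h(c) = C1 + Integral(c/cos(c), c)


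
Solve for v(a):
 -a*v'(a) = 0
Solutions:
 v(a) = C1


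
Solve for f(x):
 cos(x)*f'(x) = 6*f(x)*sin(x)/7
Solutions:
 f(x) = C1/cos(x)^(6/7)


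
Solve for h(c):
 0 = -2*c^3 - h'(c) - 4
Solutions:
 h(c) = C1 - c^4/2 - 4*c


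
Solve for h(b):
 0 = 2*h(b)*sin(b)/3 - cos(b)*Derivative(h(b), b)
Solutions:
 h(b) = C1/cos(b)^(2/3)


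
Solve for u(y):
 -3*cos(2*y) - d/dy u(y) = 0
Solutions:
 u(y) = C1 - 3*sin(2*y)/2


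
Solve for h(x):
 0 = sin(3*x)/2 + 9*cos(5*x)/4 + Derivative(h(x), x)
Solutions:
 h(x) = C1 - 9*sin(5*x)/20 + cos(3*x)/6


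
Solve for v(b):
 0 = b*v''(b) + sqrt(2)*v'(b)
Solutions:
 v(b) = C1 + C2*b^(1 - sqrt(2))


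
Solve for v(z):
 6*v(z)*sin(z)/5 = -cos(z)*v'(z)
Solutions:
 v(z) = C1*cos(z)^(6/5)


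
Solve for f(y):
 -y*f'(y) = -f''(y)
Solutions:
 f(y) = C1 + C2*erfi(sqrt(2)*y/2)


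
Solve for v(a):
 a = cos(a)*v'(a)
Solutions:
 v(a) = C1 + Integral(a/cos(a), a)


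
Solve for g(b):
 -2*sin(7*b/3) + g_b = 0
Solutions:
 g(b) = C1 - 6*cos(7*b/3)/7


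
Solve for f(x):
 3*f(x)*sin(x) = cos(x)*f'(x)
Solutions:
 f(x) = C1/cos(x)^3


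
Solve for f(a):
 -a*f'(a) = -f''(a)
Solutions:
 f(a) = C1 + C2*erfi(sqrt(2)*a/2)


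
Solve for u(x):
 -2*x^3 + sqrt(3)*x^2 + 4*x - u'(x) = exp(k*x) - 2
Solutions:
 u(x) = C1 - x^4/2 + sqrt(3)*x^3/3 + 2*x^2 + 2*x - exp(k*x)/k


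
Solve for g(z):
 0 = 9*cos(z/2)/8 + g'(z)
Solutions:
 g(z) = C1 - 9*sin(z/2)/4


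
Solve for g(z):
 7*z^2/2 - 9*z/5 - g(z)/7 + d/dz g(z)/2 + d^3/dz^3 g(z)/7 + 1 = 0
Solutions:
 g(z) = C1*exp(6^(1/3)*z*(-(18 + sqrt(2382))^(1/3) + 7*6^(1/3)/(18 + sqrt(2382))^(1/3))/12)*sin(2^(1/3)*3^(1/6)*z*(21*2^(1/3)/(18 + sqrt(2382))^(1/3) + 3^(2/3)*(18 + sqrt(2382))^(1/3))/12) + C2*exp(6^(1/3)*z*(-(18 + sqrt(2382))^(1/3) + 7*6^(1/3)/(18 + sqrt(2382))^(1/3))/12)*cos(2^(1/3)*3^(1/6)*z*(21*2^(1/3)/(18 + sqrt(2382))^(1/3) + 3^(2/3)*(18 + sqrt(2382))^(1/3))/12) + C3*exp(-6^(1/3)*z*(-(18 + sqrt(2382))^(1/3) + 7*6^(1/3)/(18 + sqrt(2382))^(1/3))/6) + 49*z^2/2 + 1589*z/10 + 11263/20


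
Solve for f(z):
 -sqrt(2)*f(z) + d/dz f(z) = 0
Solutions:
 f(z) = C1*exp(sqrt(2)*z)


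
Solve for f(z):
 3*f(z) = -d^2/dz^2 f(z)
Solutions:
 f(z) = C1*sin(sqrt(3)*z) + C2*cos(sqrt(3)*z)


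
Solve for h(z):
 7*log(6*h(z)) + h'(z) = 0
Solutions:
 Integral(1/(log(_y) + log(6)), (_y, h(z)))/7 = C1 - z


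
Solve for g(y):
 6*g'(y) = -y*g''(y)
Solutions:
 g(y) = C1 + C2/y^5


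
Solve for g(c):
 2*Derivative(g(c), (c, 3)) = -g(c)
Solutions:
 g(c) = C3*exp(-2^(2/3)*c/2) + (C1*sin(2^(2/3)*sqrt(3)*c/4) + C2*cos(2^(2/3)*sqrt(3)*c/4))*exp(2^(2/3)*c/4)


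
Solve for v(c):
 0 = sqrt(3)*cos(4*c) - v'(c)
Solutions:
 v(c) = C1 + sqrt(3)*sin(4*c)/4


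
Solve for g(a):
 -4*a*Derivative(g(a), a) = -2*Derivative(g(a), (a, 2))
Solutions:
 g(a) = C1 + C2*erfi(a)


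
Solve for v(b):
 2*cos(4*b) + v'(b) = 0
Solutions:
 v(b) = C1 - sin(4*b)/2


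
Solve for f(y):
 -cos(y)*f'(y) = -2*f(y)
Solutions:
 f(y) = C1*(sin(y) + 1)/(sin(y) - 1)


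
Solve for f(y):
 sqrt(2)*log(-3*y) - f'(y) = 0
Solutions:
 f(y) = C1 + sqrt(2)*y*log(-y) + sqrt(2)*y*(-1 + log(3))


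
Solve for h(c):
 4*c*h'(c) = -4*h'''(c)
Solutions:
 h(c) = C1 + Integral(C2*airyai(-c) + C3*airybi(-c), c)


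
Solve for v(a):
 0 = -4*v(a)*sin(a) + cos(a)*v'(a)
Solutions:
 v(a) = C1/cos(a)^4


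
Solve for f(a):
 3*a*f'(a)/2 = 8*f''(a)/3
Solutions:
 f(a) = C1 + C2*erfi(3*sqrt(2)*a/8)


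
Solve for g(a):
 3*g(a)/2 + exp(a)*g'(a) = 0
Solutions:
 g(a) = C1*exp(3*exp(-a)/2)


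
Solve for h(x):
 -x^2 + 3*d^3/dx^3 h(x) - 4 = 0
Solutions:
 h(x) = C1 + C2*x + C3*x^2 + x^5/180 + 2*x^3/9


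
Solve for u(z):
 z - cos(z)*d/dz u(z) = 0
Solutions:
 u(z) = C1 + Integral(z/cos(z), z)


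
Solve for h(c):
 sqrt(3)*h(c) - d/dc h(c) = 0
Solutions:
 h(c) = C1*exp(sqrt(3)*c)


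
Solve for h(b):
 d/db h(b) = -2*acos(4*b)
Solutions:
 h(b) = C1 - 2*b*acos(4*b) + sqrt(1 - 16*b^2)/2


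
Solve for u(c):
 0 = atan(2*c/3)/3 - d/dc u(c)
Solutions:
 u(c) = C1 + c*atan(2*c/3)/3 - log(4*c^2 + 9)/4


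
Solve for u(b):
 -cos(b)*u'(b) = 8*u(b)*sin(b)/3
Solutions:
 u(b) = C1*cos(b)^(8/3)


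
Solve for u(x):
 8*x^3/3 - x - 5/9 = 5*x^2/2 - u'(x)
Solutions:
 u(x) = C1 - 2*x^4/3 + 5*x^3/6 + x^2/2 + 5*x/9


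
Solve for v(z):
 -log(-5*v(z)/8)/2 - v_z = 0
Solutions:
 2*Integral(1/(log(-_y) - 3*log(2) + log(5)), (_y, v(z))) = C1 - z


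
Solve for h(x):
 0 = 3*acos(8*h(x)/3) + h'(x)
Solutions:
 Integral(1/acos(8*_y/3), (_y, h(x))) = C1 - 3*x


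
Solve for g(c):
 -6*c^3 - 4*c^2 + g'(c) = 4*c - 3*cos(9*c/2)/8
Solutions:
 g(c) = C1 + 3*c^4/2 + 4*c^3/3 + 2*c^2 - sin(9*c/2)/12


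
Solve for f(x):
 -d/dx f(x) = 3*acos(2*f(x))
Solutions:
 Integral(1/acos(2*_y), (_y, f(x))) = C1 - 3*x


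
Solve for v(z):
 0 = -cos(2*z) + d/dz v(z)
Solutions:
 v(z) = C1 + sin(2*z)/2


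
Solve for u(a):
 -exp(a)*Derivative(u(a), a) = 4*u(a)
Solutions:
 u(a) = C1*exp(4*exp(-a))


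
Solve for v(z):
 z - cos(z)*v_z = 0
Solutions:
 v(z) = C1 + Integral(z/cos(z), z)


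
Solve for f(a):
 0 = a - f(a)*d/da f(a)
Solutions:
 f(a) = -sqrt(C1 + a^2)
 f(a) = sqrt(C1 + a^2)


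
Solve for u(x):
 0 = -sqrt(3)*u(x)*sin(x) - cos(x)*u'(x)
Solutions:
 u(x) = C1*cos(x)^(sqrt(3))


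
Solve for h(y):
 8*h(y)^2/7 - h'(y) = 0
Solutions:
 h(y) = -7/(C1 + 8*y)


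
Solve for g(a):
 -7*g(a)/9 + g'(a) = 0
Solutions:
 g(a) = C1*exp(7*a/9)


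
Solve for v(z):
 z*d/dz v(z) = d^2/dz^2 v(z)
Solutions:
 v(z) = C1 + C2*erfi(sqrt(2)*z/2)


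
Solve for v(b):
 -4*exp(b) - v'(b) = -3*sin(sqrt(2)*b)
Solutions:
 v(b) = C1 - 4*exp(b) - 3*sqrt(2)*cos(sqrt(2)*b)/2


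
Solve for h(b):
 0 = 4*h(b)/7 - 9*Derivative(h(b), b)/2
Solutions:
 h(b) = C1*exp(8*b/63)


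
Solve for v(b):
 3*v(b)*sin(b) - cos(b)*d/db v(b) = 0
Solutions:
 v(b) = C1/cos(b)^3


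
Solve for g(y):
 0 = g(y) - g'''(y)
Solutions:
 g(y) = C3*exp(y) + (C1*sin(sqrt(3)*y/2) + C2*cos(sqrt(3)*y/2))*exp(-y/2)


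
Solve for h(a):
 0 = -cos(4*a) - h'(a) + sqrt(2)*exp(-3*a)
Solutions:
 h(a) = C1 - sin(4*a)/4 - sqrt(2)*exp(-3*a)/3


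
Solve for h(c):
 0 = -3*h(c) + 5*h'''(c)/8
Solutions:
 h(c) = C3*exp(2*3^(1/3)*5^(2/3)*c/5) + (C1*sin(3^(5/6)*5^(2/3)*c/5) + C2*cos(3^(5/6)*5^(2/3)*c/5))*exp(-3^(1/3)*5^(2/3)*c/5)


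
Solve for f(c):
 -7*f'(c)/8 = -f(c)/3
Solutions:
 f(c) = C1*exp(8*c/21)


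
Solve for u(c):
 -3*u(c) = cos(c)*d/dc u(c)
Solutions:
 u(c) = C1*(sin(c) - 1)^(3/2)/(sin(c) + 1)^(3/2)


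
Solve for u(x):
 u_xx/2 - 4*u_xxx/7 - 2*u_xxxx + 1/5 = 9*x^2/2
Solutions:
 u(x) = C1 + C2*x + C3*exp(x*(-2 + sqrt(53))/14) + C4*exp(-x*(2 + sqrt(53))/14) + 3*x^4/4 + 24*x^3/7 + 11651*x^2/245


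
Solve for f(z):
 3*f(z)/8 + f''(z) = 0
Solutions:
 f(z) = C1*sin(sqrt(6)*z/4) + C2*cos(sqrt(6)*z/4)


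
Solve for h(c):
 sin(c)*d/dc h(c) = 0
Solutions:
 h(c) = C1


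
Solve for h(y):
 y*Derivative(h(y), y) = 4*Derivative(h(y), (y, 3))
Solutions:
 h(y) = C1 + Integral(C2*airyai(2^(1/3)*y/2) + C3*airybi(2^(1/3)*y/2), y)


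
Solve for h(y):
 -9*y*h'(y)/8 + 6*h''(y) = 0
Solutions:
 h(y) = C1 + C2*erfi(sqrt(6)*y/8)


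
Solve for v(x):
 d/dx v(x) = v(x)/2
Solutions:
 v(x) = C1*exp(x/2)


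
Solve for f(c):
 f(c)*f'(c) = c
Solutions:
 f(c) = -sqrt(C1 + c^2)
 f(c) = sqrt(C1 + c^2)


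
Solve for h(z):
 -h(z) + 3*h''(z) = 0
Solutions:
 h(z) = C1*exp(-sqrt(3)*z/3) + C2*exp(sqrt(3)*z/3)


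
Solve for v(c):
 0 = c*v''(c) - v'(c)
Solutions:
 v(c) = C1 + C2*c^2


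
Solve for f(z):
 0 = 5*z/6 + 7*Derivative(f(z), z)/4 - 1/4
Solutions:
 f(z) = C1 - 5*z^2/21 + z/7


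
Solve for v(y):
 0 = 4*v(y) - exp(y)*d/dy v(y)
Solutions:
 v(y) = C1*exp(-4*exp(-y))


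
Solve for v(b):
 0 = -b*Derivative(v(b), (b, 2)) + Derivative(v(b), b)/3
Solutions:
 v(b) = C1 + C2*b^(4/3)


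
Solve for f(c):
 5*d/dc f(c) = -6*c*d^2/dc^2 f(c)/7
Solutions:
 f(c) = C1 + C2/c^(29/6)


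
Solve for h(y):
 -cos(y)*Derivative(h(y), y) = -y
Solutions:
 h(y) = C1 + Integral(y/cos(y), y)


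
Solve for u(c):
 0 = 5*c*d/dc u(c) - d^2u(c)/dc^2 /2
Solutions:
 u(c) = C1 + C2*erfi(sqrt(5)*c)


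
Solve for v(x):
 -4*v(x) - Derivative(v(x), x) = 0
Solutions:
 v(x) = C1*exp(-4*x)


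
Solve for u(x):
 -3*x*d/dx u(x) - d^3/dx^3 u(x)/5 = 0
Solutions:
 u(x) = C1 + Integral(C2*airyai(-15^(1/3)*x) + C3*airybi(-15^(1/3)*x), x)


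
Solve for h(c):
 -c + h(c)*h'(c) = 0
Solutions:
 h(c) = -sqrt(C1 + c^2)
 h(c) = sqrt(C1 + c^2)


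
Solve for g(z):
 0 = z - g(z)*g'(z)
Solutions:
 g(z) = -sqrt(C1 + z^2)
 g(z) = sqrt(C1 + z^2)


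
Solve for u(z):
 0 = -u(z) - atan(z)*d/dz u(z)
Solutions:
 u(z) = C1*exp(-Integral(1/atan(z), z))


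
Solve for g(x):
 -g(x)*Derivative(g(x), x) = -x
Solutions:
 g(x) = -sqrt(C1 + x^2)
 g(x) = sqrt(C1 + x^2)


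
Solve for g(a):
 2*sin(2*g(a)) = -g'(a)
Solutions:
 g(a) = pi - acos((-C1 - exp(8*a))/(C1 - exp(8*a)))/2
 g(a) = acos((-C1 - exp(8*a))/(C1 - exp(8*a)))/2


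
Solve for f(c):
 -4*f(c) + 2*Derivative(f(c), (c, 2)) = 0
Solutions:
 f(c) = C1*exp(-sqrt(2)*c) + C2*exp(sqrt(2)*c)


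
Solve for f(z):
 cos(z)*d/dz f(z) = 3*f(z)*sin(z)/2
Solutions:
 f(z) = C1/cos(z)^(3/2)


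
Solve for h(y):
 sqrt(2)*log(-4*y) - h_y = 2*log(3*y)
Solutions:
 h(y) = C1 - y*(2 - sqrt(2))*log(y) + y*(-2*log(3) - sqrt(2) + 2*sqrt(2)*log(2) + 2 + sqrt(2)*I*pi)


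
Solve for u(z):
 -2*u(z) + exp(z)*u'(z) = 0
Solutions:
 u(z) = C1*exp(-2*exp(-z))


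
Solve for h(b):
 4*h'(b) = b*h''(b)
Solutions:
 h(b) = C1 + C2*b^5


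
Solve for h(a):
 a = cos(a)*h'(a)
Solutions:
 h(a) = C1 + Integral(a/cos(a), a)


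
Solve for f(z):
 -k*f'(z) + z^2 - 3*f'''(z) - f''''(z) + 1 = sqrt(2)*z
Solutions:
 f(z) = C1 + C2*exp(-z*((k/2 + sqrt((k + 2)^2 - 4)/2 + 1)^(1/3) + 1 + (k/2 + sqrt((k + 2)^2 - 4)/2 + 1)^(-1/3))) + C3*exp(z*((k/2 + sqrt((k + 2)^2 - 4)/2 + 1)^(1/3)/2 - sqrt(3)*I*(k/2 + sqrt((k + 2)^2 - 4)/2 + 1)^(1/3)/2 - 1 - 2/((-1 + sqrt(3)*I)*(k/2 + sqrt((k + 2)^2 - 4)/2 + 1)^(1/3)))) + C4*exp(z*((k/2 + sqrt((k + 2)^2 - 4)/2 + 1)^(1/3)/2 + sqrt(3)*I*(k/2 + sqrt((k + 2)^2 - 4)/2 + 1)^(1/3)/2 - 1 + 2/((1 + sqrt(3)*I)*(k/2 + sqrt((k + 2)^2 - 4)/2 + 1)^(1/3)))) + z^3/(3*k) - sqrt(2)*z^2/(2*k) + z/k - 6*z/k^2


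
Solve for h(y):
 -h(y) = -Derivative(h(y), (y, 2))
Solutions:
 h(y) = C1*exp(-y) + C2*exp(y)


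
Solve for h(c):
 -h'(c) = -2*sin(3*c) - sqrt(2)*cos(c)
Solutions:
 h(c) = C1 + sqrt(2)*sin(c) - 2*cos(3*c)/3


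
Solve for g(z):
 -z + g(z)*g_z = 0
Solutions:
 g(z) = -sqrt(C1 + z^2)
 g(z) = sqrt(C1 + z^2)


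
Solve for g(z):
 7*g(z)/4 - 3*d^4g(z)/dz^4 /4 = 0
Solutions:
 g(z) = C1*exp(-3^(3/4)*7^(1/4)*z/3) + C2*exp(3^(3/4)*7^(1/4)*z/3) + C3*sin(3^(3/4)*7^(1/4)*z/3) + C4*cos(3^(3/4)*7^(1/4)*z/3)


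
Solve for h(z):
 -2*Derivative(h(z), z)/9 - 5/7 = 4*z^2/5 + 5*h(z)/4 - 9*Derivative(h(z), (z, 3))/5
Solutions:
 h(z) = C1*exp(-15^(1/3)*z*(8*15^(1/3)/(sqrt(13278345) + 3645)^(1/3) + (sqrt(13278345) + 3645)^(1/3))/108)*sin(3^(1/6)*5^(1/3)*z*(-3^(2/3)*(sqrt(13278345) + 3645)^(1/3) + 24*5^(1/3)/(sqrt(13278345) + 3645)^(1/3))/108) + C2*exp(-15^(1/3)*z*(8*15^(1/3)/(sqrt(13278345) + 3645)^(1/3) + (sqrt(13278345) + 3645)^(1/3))/108)*cos(3^(1/6)*5^(1/3)*z*(-3^(2/3)*(sqrt(13278345) + 3645)^(1/3) + 24*5^(1/3)/(sqrt(13278345) + 3645)^(1/3))/108) + C3*exp(15^(1/3)*z*(8*15^(1/3)/(sqrt(13278345) + 3645)^(1/3) + (sqrt(13278345) + 3645)^(1/3))/54) - 16*z^2/25 + 256*z/1125 - 216836/354375


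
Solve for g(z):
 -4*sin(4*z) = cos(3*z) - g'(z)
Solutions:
 g(z) = C1 + sin(3*z)/3 - cos(4*z)


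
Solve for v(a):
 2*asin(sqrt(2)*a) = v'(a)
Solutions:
 v(a) = C1 + 2*a*asin(sqrt(2)*a) + sqrt(2)*sqrt(1 - 2*a^2)


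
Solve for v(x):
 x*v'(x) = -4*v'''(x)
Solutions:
 v(x) = C1 + Integral(C2*airyai(-2^(1/3)*x/2) + C3*airybi(-2^(1/3)*x/2), x)


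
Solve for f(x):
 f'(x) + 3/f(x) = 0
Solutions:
 f(x) = -sqrt(C1 - 6*x)
 f(x) = sqrt(C1 - 6*x)


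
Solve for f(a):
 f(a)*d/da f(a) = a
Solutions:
 f(a) = -sqrt(C1 + a^2)
 f(a) = sqrt(C1 + a^2)


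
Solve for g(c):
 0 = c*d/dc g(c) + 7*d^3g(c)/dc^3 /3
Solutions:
 g(c) = C1 + Integral(C2*airyai(-3^(1/3)*7^(2/3)*c/7) + C3*airybi(-3^(1/3)*7^(2/3)*c/7), c)


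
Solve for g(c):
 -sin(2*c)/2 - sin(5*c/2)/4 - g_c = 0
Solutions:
 g(c) = C1 + cos(2*c)/4 + cos(5*c/2)/10


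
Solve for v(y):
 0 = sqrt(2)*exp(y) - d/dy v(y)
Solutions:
 v(y) = C1 + sqrt(2)*exp(y)


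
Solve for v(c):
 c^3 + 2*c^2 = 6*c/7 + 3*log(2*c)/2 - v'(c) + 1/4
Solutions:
 v(c) = C1 - c^4/4 - 2*c^3/3 + 3*c^2/7 + 3*c*log(c)/2 - 5*c/4 + 3*c*log(2)/2


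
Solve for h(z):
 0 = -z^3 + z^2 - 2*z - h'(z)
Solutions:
 h(z) = C1 - z^4/4 + z^3/3 - z^2


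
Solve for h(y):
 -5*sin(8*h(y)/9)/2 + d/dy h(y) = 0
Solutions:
 -5*y/2 + 9*log(cos(8*h(y)/9) - 1)/16 - 9*log(cos(8*h(y)/9) + 1)/16 = C1


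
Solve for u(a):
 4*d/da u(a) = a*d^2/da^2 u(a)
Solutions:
 u(a) = C1 + C2*a^5


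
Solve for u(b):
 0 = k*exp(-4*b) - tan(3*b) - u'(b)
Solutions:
 u(b) = C1 - k*exp(-4*b)/4 - log(tan(3*b)^2 + 1)/6


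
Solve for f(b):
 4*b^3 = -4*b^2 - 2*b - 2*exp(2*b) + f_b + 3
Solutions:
 f(b) = C1 + b^4 + 4*b^3/3 + b^2 - 3*b + exp(2*b)


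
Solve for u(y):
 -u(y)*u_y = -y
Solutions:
 u(y) = -sqrt(C1 + y^2)
 u(y) = sqrt(C1 + y^2)


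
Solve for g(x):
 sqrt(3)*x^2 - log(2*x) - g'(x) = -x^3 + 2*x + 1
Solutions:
 g(x) = C1 + x^4/4 + sqrt(3)*x^3/3 - x^2 - x*log(x) - x*log(2)


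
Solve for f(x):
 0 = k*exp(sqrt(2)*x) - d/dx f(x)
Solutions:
 f(x) = C1 + sqrt(2)*k*exp(sqrt(2)*x)/2


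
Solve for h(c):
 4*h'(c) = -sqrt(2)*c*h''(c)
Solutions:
 h(c) = C1 + C2*c^(1 - 2*sqrt(2))


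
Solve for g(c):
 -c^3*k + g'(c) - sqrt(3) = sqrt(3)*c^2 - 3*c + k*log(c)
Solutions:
 g(c) = C1 + c^4*k/4 + sqrt(3)*c^3/3 - 3*c^2/2 + c*k*log(c) - c*k + sqrt(3)*c


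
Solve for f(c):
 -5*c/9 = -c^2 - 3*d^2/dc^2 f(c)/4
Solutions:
 f(c) = C1 + C2*c - c^4/9 + 10*c^3/81


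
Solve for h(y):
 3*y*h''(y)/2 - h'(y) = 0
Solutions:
 h(y) = C1 + C2*y^(5/3)


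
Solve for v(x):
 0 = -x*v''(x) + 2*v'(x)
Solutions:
 v(x) = C1 + C2*x^3


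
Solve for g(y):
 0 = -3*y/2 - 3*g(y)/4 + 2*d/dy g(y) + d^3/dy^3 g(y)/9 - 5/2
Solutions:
 g(y) = C1*exp(3^(1/3)*y*(-(9 + 7*sqrt(33))^(1/3)/4 + 2*3^(1/3)/(9 + 7*sqrt(33))^(1/3)))*sin(3^(1/6)*y*(6/(9 + 7*sqrt(33))^(1/3) + 3^(2/3)*(9 + 7*sqrt(33))^(1/3)/4)) + C2*exp(3^(1/3)*y*(-(9 + 7*sqrt(33))^(1/3)/4 + 2*3^(1/3)/(9 + 7*sqrt(33))^(1/3)))*cos(3^(1/6)*y*(6/(9 + 7*sqrt(33))^(1/3) + 3^(2/3)*(9 + 7*sqrt(33))^(1/3)/4)) + C3*exp(3^(1/3)*y*(-4*3^(1/3)/(9 + 7*sqrt(33))^(1/3) + (9 + 7*sqrt(33))^(1/3)/2)) - 2*y - 26/3


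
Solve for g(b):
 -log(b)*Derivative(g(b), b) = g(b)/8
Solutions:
 g(b) = C1*exp(-li(b)/8)


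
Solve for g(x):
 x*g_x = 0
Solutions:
 g(x) = C1


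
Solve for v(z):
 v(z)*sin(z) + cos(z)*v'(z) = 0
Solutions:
 v(z) = C1*cos(z)


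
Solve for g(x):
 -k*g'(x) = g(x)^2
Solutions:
 g(x) = k/(C1*k + x)


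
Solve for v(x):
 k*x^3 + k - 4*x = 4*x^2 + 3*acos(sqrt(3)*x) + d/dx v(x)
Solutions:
 v(x) = C1 + k*x^4/4 + k*x - 4*x^3/3 - 2*x^2 - 3*x*acos(sqrt(3)*x) + sqrt(3)*sqrt(1 - 3*x^2)


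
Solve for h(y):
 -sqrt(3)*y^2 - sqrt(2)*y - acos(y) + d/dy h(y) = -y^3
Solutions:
 h(y) = C1 - y^4/4 + sqrt(3)*y^3/3 + sqrt(2)*y^2/2 + y*acos(y) - sqrt(1 - y^2)


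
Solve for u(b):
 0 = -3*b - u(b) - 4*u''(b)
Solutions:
 u(b) = C1*sin(b/2) + C2*cos(b/2) - 3*b


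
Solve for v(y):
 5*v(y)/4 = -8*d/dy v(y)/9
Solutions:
 v(y) = C1*exp(-45*y/32)


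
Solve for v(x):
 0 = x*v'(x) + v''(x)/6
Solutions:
 v(x) = C1 + C2*erf(sqrt(3)*x)


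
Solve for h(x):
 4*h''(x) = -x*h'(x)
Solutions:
 h(x) = C1 + C2*erf(sqrt(2)*x/4)


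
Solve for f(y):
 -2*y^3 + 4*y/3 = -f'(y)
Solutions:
 f(y) = C1 + y^4/2 - 2*y^2/3


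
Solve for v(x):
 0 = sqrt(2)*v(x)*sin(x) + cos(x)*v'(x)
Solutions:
 v(x) = C1*cos(x)^(sqrt(2))


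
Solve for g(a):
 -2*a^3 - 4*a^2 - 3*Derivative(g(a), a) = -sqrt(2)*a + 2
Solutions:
 g(a) = C1 - a^4/6 - 4*a^3/9 + sqrt(2)*a^2/6 - 2*a/3


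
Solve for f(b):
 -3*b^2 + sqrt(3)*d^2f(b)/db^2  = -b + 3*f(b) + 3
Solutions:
 f(b) = C1*exp(-3^(1/4)*b) + C2*exp(3^(1/4)*b) - b^2 + b/3 - 2*sqrt(3)/3 - 1


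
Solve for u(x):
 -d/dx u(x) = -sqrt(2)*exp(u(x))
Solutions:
 u(x) = log(-1/(C1 + sqrt(2)*x))


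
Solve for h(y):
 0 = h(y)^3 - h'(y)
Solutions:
 h(y) = -sqrt(2)*sqrt(-1/(C1 + y))/2
 h(y) = sqrt(2)*sqrt(-1/(C1 + y))/2


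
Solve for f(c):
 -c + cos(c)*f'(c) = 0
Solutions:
 f(c) = C1 + Integral(c/cos(c), c)


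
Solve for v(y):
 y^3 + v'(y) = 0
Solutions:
 v(y) = C1 - y^4/4


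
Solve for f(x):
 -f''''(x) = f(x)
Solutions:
 f(x) = (C1*sin(sqrt(2)*x/2) + C2*cos(sqrt(2)*x/2))*exp(-sqrt(2)*x/2) + (C3*sin(sqrt(2)*x/2) + C4*cos(sqrt(2)*x/2))*exp(sqrt(2)*x/2)


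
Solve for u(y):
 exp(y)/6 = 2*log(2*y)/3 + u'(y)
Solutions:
 u(y) = C1 - 2*y*log(y)/3 + 2*y*(1 - log(2))/3 + exp(y)/6


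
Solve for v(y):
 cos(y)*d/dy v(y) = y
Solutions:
 v(y) = C1 + Integral(y/cos(y), y)


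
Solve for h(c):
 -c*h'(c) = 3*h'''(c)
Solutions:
 h(c) = C1 + Integral(C2*airyai(-3^(2/3)*c/3) + C3*airybi(-3^(2/3)*c/3), c)


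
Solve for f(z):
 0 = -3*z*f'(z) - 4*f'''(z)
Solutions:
 f(z) = C1 + Integral(C2*airyai(-6^(1/3)*z/2) + C3*airybi(-6^(1/3)*z/2), z)


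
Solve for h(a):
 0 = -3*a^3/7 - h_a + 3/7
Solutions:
 h(a) = C1 - 3*a^4/28 + 3*a/7


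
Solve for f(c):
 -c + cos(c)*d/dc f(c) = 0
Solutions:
 f(c) = C1 + Integral(c/cos(c), c)


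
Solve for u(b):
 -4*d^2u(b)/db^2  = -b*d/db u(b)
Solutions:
 u(b) = C1 + C2*erfi(sqrt(2)*b/4)


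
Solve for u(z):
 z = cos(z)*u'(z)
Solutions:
 u(z) = C1 + Integral(z/cos(z), z)


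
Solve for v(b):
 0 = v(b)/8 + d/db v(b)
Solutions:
 v(b) = C1*exp(-b/8)


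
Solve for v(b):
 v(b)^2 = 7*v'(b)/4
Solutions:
 v(b) = -7/(C1 + 4*b)


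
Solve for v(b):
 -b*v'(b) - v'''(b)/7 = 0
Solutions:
 v(b) = C1 + Integral(C2*airyai(-7^(1/3)*b) + C3*airybi(-7^(1/3)*b), b)


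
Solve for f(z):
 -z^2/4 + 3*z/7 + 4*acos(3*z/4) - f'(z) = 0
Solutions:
 f(z) = C1 - z^3/12 + 3*z^2/14 + 4*z*acos(3*z/4) - 4*sqrt(16 - 9*z^2)/3


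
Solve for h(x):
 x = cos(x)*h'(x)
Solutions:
 h(x) = C1 + Integral(x/cos(x), x)


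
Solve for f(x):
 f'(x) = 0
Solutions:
 f(x) = C1


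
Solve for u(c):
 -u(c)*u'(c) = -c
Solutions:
 u(c) = -sqrt(C1 + c^2)
 u(c) = sqrt(C1 + c^2)


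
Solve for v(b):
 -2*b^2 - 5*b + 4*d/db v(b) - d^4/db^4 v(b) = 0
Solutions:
 v(b) = C1 + C4*exp(2^(2/3)*b) + b^3/6 + 5*b^2/8 + (C2*sin(2^(2/3)*sqrt(3)*b/2) + C3*cos(2^(2/3)*sqrt(3)*b/2))*exp(-2^(2/3)*b/2)


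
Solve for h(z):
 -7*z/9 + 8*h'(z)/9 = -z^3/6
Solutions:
 h(z) = C1 - 3*z^4/64 + 7*z^2/16


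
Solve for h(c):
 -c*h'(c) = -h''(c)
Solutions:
 h(c) = C1 + C2*erfi(sqrt(2)*c/2)


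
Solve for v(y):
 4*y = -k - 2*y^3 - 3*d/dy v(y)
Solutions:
 v(y) = C1 - k*y/3 - y^4/6 - 2*y^2/3


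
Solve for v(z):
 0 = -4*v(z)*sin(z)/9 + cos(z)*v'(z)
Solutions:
 v(z) = C1/cos(z)^(4/9)


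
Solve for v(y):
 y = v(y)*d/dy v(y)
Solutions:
 v(y) = -sqrt(C1 + y^2)
 v(y) = sqrt(C1 + y^2)


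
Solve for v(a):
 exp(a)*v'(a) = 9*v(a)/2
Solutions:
 v(a) = C1*exp(-9*exp(-a)/2)


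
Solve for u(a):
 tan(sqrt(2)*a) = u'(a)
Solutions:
 u(a) = C1 - sqrt(2)*log(cos(sqrt(2)*a))/2


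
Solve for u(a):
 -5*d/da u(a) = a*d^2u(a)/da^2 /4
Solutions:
 u(a) = C1 + C2/a^19


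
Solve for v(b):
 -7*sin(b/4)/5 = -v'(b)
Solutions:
 v(b) = C1 - 28*cos(b/4)/5


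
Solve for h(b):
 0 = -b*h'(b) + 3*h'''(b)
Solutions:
 h(b) = C1 + Integral(C2*airyai(3^(2/3)*b/3) + C3*airybi(3^(2/3)*b/3), b)


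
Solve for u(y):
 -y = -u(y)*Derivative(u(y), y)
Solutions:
 u(y) = -sqrt(C1 + y^2)
 u(y) = sqrt(C1 + y^2)


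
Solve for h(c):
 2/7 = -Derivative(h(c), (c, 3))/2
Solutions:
 h(c) = C1 + C2*c + C3*c^2 - 2*c^3/21


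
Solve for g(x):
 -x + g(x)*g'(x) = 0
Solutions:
 g(x) = -sqrt(C1 + x^2)
 g(x) = sqrt(C1 + x^2)


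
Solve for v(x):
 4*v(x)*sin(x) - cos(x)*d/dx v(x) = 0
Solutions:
 v(x) = C1/cos(x)^4


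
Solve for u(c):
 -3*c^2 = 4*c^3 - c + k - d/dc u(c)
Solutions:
 u(c) = C1 + c^4 + c^3 - c^2/2 + c*k


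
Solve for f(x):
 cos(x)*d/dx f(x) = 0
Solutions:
 f(x) = C1


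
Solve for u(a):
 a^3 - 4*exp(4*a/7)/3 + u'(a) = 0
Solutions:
 u(a) = C1 - a^4/4 + 7*exp(4*a/7)/3


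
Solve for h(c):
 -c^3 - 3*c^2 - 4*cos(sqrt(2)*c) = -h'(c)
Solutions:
 h(c) = C1 + c^4/4 + c^3 + 2*sqrt(2)*sin(sqrt(2)*c)


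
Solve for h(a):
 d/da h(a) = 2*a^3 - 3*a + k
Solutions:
 h(a) = C1 + a^4/2 - 3*a^2/2 + a*k


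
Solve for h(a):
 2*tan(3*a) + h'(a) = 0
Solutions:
 h(a) = C1 + 2*log(cos(3*a))/3


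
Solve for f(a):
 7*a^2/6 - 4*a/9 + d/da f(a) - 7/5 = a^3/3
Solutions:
 f(a) = C1 + a^4/12 - 7*a^3/18 + 2*a^2/9 + 7*a/5


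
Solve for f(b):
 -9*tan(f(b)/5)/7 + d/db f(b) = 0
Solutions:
 f(b) = -5*asin(C1*exp(9*b/35)) + 5*pi
 f(b) = 5*asin(C1*exp(9*b/35))


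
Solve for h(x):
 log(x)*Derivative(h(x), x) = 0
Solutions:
 h(x) = C1


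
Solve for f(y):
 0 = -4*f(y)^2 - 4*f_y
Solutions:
 f(y) = 1/(C1 + y)


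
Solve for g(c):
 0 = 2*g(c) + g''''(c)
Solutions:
 g(c) = (C1*sin(2^(3/4)*c/2) + C2*cos(2^(3/4)*c/2))*exp(-2^(3/4)*c/2) + (C3*sin(2^(3/4)*c/2) + C4*cos(2^(3/4)*c/2))*exp(2^(3/4)*c/2)


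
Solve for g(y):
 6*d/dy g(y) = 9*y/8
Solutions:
 g(y) = C1 + 3*y^2/32


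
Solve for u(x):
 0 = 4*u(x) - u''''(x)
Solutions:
 u(x) = C1*exp(-sqrt(2)*x) + C2*exp(sqrt(2)*x) + C3*sin(sqrt(2)*x) + C4*cos(sqrt(2)*x)


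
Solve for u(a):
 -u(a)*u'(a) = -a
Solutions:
 u(a) = -sqrt(C1 + a^2)
 u(a) = sqrt(C1 + a^2)


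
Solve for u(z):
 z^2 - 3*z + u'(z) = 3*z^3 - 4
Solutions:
 u(z) = C1 + 3*z^4/4 - z^3/3 + 3*z^2/2 - 4*z


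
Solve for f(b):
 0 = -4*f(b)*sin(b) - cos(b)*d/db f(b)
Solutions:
 f(b) = C1*cos(b)^4


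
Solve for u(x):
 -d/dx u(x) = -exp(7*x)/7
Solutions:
 u(x) = C1 + exp(7*x)/49


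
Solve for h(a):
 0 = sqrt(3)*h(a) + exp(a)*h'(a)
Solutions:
 h(a) = C1*exp(sqrt(3)*exp(-a))


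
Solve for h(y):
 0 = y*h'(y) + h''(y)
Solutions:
 h(y) = C1 + C2*erf(sqrt(2)*y/2)


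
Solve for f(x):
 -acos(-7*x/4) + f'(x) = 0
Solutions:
 f(x) = C1 + x*acos(-7*x/4) + sqrt(16 - 49*x^2)/7


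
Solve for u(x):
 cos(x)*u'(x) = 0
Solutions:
 u(x) = C1


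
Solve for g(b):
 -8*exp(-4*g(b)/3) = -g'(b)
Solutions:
 g(b) = 3*log(-I*(C1 + 32*b/3)^(1/4))
 g(b) = 3*log(I*(C1 + 32*b/3)^(1/4))
 g(b) = 3*log(-(C1 + 32*b/3)^(1/4))
 g(b) = 3*log(C1 + 32*b/3)/4


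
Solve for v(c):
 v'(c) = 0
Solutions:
 v(c) = C1


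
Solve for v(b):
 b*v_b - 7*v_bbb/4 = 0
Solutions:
 v(b) = C1 + Integral(C2*airyai(14^(2/3)*b/7) + C3*airybi(14^(2/3)*b/7), b)


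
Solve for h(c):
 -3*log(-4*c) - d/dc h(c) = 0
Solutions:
 h(c) = C1 - 3*c*log(-c) + 3*c*(1 - 2*log(2))


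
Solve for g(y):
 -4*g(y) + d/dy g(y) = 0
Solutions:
 g(y) = C1*exp(4*y)


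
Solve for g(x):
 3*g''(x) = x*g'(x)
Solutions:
 g(x) = C1 + C2*erfi(sqrt(6)*x/6)


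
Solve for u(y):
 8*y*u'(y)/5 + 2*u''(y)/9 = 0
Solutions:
 u(y) = C1 + C2*erf(3*sqrt(10)*y/5)


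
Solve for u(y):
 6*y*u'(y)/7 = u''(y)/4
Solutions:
 u(y) = C1 + C2*erfi(2*sqrt(21)*y/7)


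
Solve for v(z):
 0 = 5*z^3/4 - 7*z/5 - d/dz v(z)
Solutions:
 v(z) = C1 + 5*z^4/16 - 7*z^2/10


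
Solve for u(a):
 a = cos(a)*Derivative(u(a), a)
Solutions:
 u(a) = C1 + Integral(a/cos(a), a)


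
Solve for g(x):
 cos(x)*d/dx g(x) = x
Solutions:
 g(x) = C1 + Integral(x/cos(x), x)


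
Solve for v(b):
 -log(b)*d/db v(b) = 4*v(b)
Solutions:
 v(b) = C1*exp(-4*li(b))


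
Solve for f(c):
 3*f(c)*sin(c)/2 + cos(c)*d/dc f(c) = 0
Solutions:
 f(c) = C1*cos(c)^(3/2)


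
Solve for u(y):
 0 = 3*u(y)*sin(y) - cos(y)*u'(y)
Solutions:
 u(y) = C1/cos(y)^3


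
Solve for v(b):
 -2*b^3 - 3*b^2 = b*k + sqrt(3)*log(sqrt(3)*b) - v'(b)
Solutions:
 v(b) = C1 + b^4/2 + b^3 + b^2*k/2 + sqrt(3)*b*log(b) - sqrt(3)*b + sqrt(3)*b*log(3)/2


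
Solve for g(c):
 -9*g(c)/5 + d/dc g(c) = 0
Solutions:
 g(c) = C1*exp(9*c/5)


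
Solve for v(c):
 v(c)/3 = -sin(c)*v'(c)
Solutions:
 v(c) = C1*(cos(c) + 1)^(1/6)/(cos(c) - 1)^(1/6)


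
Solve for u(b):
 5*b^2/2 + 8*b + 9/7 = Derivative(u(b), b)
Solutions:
 u(b) = C1 + 5*b^3/6 + 4*b^2 + 9*b/7


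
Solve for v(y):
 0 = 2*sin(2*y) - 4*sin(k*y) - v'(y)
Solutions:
 v(y) = C1 - cos(2*y) + 4*cos(k*y)/k


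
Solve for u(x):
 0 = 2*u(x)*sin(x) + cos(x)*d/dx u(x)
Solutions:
 u(x) = C1*cos(x)^2


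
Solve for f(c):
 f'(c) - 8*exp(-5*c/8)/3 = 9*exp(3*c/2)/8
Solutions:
 f(c) = C1 + 3*exp(3*c/2)/4 - 64*exp(-5*c/8)/15


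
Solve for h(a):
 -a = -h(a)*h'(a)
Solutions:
 h(a) = -sqrt(C1 + a^2)
 h(a) = sqrt(C1 + a^2)


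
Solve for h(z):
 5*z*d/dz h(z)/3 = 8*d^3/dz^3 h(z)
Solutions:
 h(z) = C1 + Integral(C2*airyai(3^(2/3)*5^(1/3)*z/6) + C3*airybi(3^(2/3)*5^(1/3)*z/6), z)


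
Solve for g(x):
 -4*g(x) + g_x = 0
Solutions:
 g(x) = C1*exp(4*x)


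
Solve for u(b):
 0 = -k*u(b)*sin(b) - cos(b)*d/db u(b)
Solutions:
 u(b) = C1*exp(k*log(cos(b)))


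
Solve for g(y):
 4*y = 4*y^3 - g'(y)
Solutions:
 g(y) = C1 + y^4 - 2*y^2


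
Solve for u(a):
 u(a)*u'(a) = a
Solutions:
 u(a) = -sqrt(C1 + a^2)
 u(a) = sqrt(C1 + a^2)


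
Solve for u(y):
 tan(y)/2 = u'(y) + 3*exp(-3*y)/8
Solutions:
 u(y) = C1 + log(tan(y)^2 + 1)/4 + exp(-3*y)/8


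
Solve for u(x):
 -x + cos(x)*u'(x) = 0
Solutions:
 u(x) = C1 + Integral(x/cos(x), x)


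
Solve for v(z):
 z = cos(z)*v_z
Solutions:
 v(z) = C1 + Integral(z/cos(z), z)


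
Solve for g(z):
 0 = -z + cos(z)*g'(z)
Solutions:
 g(z) = C1 + Integral(z/cos(z), z)


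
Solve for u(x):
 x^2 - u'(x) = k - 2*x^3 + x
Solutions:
 u(x) = C1 - k*x + x^4/2 + x^3/3 - x^2/2
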